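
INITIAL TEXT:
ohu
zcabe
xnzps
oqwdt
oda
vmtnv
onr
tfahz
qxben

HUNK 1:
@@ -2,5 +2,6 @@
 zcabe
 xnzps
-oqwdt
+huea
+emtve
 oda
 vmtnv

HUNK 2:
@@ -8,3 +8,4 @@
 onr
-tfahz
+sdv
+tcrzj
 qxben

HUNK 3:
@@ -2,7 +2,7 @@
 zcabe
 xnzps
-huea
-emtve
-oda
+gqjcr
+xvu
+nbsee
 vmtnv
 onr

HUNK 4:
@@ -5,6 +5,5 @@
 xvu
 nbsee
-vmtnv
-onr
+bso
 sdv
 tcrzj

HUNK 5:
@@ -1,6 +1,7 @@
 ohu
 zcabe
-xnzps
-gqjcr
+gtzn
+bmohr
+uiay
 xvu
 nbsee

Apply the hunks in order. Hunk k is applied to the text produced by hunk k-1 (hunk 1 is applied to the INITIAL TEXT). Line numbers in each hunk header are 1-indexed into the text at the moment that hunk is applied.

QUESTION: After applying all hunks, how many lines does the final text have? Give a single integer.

Answer: 11

Derivation:
Hunk 1: at line 2 remove [oqwdt] add [huea,emtve] -> 10 lines: ohu zcabe xnzps huea emtve oda vmtnv onr tfahz qxben
Hunk 2: at line 8 remove [tfahz] add [sdv,tcrzj] -> 11 lines: ohu zcabe xnzps huea emtve oda vmtnv onr sdv tcrzj qxben
Hunk 3: at line 2 remove [huea,emtve,oda] add [gqjcr,xvu,nbsee] -> 11 lines: ohu zcabe xnzps gqjcr xvu nbsee vmtnv onr sdv tcrzj qxben
Hunk 4: at line 5 remove [vmtnv,onr] add [bso] -> 10 lines: ohu zcabe xnzps gqjcr xvu nbsee bso sdv tcrzj qxben
Hunk 5: at line 1 remove [xnzps,gqjcr] add [gtzn,bmohr,uiay] -> 11 lines: ohu zcabe gtzn bmohr uiay xvu nbsee bso sdv tcrzj qxben
Final line count: 11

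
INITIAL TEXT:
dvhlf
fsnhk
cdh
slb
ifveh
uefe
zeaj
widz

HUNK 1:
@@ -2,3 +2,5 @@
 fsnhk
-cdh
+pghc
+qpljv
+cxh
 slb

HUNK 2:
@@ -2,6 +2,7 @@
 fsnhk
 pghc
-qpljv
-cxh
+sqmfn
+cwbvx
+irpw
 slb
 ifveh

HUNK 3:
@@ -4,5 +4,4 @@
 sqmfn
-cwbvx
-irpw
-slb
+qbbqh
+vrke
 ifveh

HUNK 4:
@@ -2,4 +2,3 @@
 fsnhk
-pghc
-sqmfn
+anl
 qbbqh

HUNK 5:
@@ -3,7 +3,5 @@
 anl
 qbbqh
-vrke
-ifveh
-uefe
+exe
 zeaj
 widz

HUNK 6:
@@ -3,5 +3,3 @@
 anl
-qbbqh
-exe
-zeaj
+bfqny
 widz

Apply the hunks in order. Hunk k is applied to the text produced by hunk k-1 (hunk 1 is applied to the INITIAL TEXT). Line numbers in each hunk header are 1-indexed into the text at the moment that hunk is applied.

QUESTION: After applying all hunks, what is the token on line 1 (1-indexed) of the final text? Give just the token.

Answer: dvhlf

Derivation:
Hunk 1: at line 2 remove [cdh] add [pghc,qpljv,cxh] -> 10 lines: dvhlf fsnhk pghc qpljv cxh slb ifveh uefe zeaj widz
Hunk 2: at line 2 remove [qpljv,cxh] add [sqmfn,cwbvx,irpw] -> 11 lines: dvhlf fsnhk pghc sqmfn cwbvx irpw slb ifveh uefe zeaj widz
Hunk 3: at line 4 remove [cwbvx,irpw,slb] add [qbbqh,vrke] -> 10 lines: dvhlf fsnhk pghc sqmfn qbbqh vrke ifveh uefe zeaj widz
Hunk 4: at line 2 remove [pghc,sqmfn] add [anl] -> 9 lines: dvhlf fsnhk anl qbbqh vrke ifveh uefe zeaj widz
Hunk 5: at line 3 remove [vrke,ifveh,uefe] add [exe] -> 7 lines: dvhlf fsnhk anl qbbqh exe zeaj widz
Hunk 6: at line 3 remove [qbbqh,exe,zeaj] add [bfqny] -> 5 lines: dvhlf fsnhk anl bfqny widz
Final line 1: dvhlf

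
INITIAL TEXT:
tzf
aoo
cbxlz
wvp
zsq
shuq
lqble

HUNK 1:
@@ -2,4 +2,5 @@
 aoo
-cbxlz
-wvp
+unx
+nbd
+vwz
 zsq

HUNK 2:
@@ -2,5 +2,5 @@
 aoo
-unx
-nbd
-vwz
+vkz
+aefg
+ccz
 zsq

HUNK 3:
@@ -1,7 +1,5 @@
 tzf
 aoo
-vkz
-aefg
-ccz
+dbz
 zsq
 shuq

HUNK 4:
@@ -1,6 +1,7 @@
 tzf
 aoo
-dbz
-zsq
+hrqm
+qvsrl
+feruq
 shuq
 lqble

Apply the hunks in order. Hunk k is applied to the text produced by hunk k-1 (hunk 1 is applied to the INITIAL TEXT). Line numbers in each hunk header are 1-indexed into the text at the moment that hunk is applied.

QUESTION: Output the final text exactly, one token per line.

Answer: tzf
aoo
hrqm
qvsrl
feruq
shuq
lqble

Derivation:
Hunk 1: at line 2 remove [cbxlz,wvp] add [unx,nbd,vwz] -> 8 lines: tzf aoo unx nbd vwz zsq shuq lqble
Hunk 2: at line 2 remove [unx,nbd,vwz] add [vkz,aefg,ccz] -> 8 lines: tzf aoo vkz aefg ccz zsq shuq lqble
Hunk 3: at line 1 remove [vkz,aefg,ccz] add [dbz] -> 6 lines: tzf aoo dbz zsq shuq lqble
Hunk 4: at line 1 remove [dbz,zsq] add [hrqm,qvsrl,feruq] -> 7 lines: tzf aoo hrqm qvsrl feruq shuq lqble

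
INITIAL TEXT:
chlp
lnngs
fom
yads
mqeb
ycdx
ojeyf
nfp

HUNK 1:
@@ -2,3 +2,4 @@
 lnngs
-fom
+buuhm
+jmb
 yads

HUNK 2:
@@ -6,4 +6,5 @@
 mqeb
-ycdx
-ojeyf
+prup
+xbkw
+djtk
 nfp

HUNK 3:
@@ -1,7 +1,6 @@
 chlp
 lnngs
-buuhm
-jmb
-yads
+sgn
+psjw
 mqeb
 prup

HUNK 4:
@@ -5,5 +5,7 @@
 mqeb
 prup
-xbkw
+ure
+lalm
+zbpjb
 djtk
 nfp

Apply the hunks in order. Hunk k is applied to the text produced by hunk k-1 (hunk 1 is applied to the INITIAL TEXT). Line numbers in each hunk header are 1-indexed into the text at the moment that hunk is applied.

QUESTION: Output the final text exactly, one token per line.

Hunk 1: at line 2 remove [fom] add [buuhm,jmb] -> 9 lines: chlp lnngs buuhm jmb yads mqeb ycdx ojeyf nfp
Hunk 2: at line 6 remove [ycdx,ojeyf] add [prup,xbkw,djtk] -> 10 lines: chlp lnngs buuhm jmb yads mqeb prup xbkw djtk nfp
Hunk 3: at line 1 remove [buuhm,jmb,yads] add [sgn,psjw] -> 9 lines: chlp lnngs sgn psjw mqeb prup xbkw djtk nfp
Hunk 4: at line 5 remove [xbkw] add [ure,lalm,zbpjb] -> 11 lines: chlp lnngs sgn psjw mqeb prup ure lalm zbpjb djtk nfp

Answer: chlp
lnngs
sgn
psjw
mqeb
prup
ure
lalm
zbpjb
djtk
nfp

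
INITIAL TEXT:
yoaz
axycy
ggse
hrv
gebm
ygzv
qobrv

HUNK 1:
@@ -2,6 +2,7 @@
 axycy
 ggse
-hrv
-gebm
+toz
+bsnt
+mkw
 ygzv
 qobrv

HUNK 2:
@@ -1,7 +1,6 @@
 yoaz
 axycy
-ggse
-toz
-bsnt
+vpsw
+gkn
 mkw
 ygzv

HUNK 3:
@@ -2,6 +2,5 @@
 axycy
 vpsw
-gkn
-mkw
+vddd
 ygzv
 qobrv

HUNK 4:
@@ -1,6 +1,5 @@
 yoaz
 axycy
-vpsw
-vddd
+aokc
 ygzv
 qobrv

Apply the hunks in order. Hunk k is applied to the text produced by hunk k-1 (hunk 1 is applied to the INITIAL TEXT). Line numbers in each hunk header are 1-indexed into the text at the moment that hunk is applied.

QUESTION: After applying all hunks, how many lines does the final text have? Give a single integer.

Hunk 1: at line 2 remove [hrv,gebm] add [toz,bsnt,mkw] -> 8 lines: yoaz axycy ggse toz bsnt mkw ygzv qobrv
Hunk 2: at line 1 remove [ggse,toz,bsnt] add [vpsw,gkn] -> 7 lines: yoaz axycy vpsw gkn mkw ygzv qobrv
Hunk 3: at line 2 remove [gkn,mkw] add [vddd] -> 6 lines: yoaz axycy vpsw vddd ygzv qobrv
Hunk 4: at line 1 remove [vpsw,vddd] add [aokc] -> 5 lines: yoaz axycy aokc ygzv qobrv
Final line count: 5

Answer: 5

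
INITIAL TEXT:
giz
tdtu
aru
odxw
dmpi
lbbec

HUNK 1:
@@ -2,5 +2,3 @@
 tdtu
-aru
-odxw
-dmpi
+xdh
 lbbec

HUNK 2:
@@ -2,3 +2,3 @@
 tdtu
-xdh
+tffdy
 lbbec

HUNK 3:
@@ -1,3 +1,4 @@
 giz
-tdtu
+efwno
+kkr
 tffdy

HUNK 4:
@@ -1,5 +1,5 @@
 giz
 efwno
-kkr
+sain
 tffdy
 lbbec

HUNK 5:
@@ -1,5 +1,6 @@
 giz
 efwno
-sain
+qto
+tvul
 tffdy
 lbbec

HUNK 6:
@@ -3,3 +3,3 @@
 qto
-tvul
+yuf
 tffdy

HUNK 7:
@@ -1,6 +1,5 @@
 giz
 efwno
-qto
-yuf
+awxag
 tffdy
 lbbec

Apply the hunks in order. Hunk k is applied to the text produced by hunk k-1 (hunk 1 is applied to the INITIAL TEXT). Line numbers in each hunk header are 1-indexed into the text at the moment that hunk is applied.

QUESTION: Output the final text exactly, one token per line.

Answer: giz
efwno
awxag
tffdy
lbbec

Derivation:
Hunk 1: at line 2 remove [aru,odxw,dmpi] add [xdh] -> 4 lines: giz tdtu xdh lbbec
Hunk 2: at line 2 remove [xdh] add [tffdy] -> 4 lines: giz tdtu tffdy lbbec
Hunk 3: at line 1 remove [tdtu] add [efwno,kkr] -> 5 lines: giz efwno kkr tffdy lbbec
Hunk 4: at line 1 remove [kkr] add [sain] -> 5 lines: giz efwno sain tffdy lbbec
Hunk 5: at line 1 remove [sain] add [qto,tvul] -> 6 lines: giz efwno qto tvul tffdy lbbec
Hunk 6: at line 3 remove [tvul] add [yuf] -> 6 lines: giz efwno qto yuf tffdy lbbec
Hunk 7: at line 1 remove [qto,yuf] add [awxag] -> 5 lines: giz efwno awxag tffdy lbbec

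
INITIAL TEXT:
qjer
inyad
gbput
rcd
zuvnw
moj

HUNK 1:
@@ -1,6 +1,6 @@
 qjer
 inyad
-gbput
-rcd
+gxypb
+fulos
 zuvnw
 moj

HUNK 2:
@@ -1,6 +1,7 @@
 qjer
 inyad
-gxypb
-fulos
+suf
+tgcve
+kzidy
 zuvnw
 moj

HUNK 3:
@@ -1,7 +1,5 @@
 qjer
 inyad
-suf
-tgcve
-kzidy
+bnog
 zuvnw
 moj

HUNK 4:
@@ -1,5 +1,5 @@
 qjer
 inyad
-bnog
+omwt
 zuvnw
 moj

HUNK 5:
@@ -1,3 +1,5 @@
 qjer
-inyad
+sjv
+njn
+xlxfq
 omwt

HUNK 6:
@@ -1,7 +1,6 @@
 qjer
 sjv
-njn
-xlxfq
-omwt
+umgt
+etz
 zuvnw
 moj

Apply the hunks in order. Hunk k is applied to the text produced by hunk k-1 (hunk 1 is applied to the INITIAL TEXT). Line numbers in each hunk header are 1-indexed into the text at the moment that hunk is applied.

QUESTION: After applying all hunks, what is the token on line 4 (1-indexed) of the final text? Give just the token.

Answer: etz

Derivation:
Hunk 1: at line 1 remove [gbput,rcd] add [gxypb,fulos] -> 6 lines: qjer inyad gxypb fulos zuvnw moj
Hunk 2: at line 1 remove [gxypb,fulos] add [suf,tgcve,kzidy] -> 7 lines: qjer inyad suf tgcve kzidy zuvnw moj
Hunk 3: at line 1 remove [suf,tgcve,kzidy] add [bnog] -> 5 lines: qjer inyad bnog zuvnw moj
Hunk 4: at line 1 remove [bnog] add [omwt] -> 5 lines: qjer inyad omwt zuvnw moj
Hunk 5: at line 1 remove [inyad] add [sjv,njn,xlxfq] -> 7 lines: qjer sjv njn xlxfq omwt zuvnw moj
Hunk 6: at line 1 remove [njn,xlxfq,omwt] add [umgt,etz] -> 6 lines: qjer sjv umgt etz zuvnw moj
Final line 4: etz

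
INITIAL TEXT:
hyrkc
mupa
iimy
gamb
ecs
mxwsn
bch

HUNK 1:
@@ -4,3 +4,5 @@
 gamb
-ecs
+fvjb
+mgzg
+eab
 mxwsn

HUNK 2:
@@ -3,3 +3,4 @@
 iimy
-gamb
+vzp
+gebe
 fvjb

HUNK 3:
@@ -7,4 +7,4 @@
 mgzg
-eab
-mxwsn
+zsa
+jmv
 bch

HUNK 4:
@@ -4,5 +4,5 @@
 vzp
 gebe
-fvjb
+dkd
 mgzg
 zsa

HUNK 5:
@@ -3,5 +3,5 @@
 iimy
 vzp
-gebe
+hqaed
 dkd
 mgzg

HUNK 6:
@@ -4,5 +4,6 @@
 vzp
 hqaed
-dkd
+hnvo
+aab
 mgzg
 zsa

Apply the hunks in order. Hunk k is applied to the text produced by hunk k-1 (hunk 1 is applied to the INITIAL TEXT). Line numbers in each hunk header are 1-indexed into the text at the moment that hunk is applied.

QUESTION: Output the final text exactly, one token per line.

Answer: hyrkc
mupa
iimy
vzp
hqaed
hnvo
aab
mgzg
zsa
jmv
bch

Derivation:
Hunk 1: at line 4 remove [ecs] add [fvjb,mgzg,eab] -> 9 lines: hyrkc mupa iimy gamb fvjb mgzg eab mxwsn bch
Hunk 2: at line 3 remove [gamb] add [vzp,gebe] -> 10 lines: hyrkc mupa iimy vzp gebe fvjb mgzg eab mxwsn bch
Hunk 3: at line 7 remove [eab,mxwsn] add [zsa,jmv] -> 10 lines: hyrkc mupa iimy vzp gebe fvjb mgzg zsa jmv bch
Hunk 4: at line 4 remove [fvjb] add [dkd] -> 10 lines: hyrkc mupa iimy vzp gebe dkd mgzg zsa jmv bch
Hunk 5: at line 3 remove [gebe] add [hqaed] -> 10 lines: hyrkc mupa iimy vzp hqaed dkd mgzg zsa jmv bch
Hunk 6: at line 4 remove [dkd] add [hnvo,aab] -> 11 lines: hyrkc mupa iimy vzp hqaed hnvo aab mgzg zsa jmv bch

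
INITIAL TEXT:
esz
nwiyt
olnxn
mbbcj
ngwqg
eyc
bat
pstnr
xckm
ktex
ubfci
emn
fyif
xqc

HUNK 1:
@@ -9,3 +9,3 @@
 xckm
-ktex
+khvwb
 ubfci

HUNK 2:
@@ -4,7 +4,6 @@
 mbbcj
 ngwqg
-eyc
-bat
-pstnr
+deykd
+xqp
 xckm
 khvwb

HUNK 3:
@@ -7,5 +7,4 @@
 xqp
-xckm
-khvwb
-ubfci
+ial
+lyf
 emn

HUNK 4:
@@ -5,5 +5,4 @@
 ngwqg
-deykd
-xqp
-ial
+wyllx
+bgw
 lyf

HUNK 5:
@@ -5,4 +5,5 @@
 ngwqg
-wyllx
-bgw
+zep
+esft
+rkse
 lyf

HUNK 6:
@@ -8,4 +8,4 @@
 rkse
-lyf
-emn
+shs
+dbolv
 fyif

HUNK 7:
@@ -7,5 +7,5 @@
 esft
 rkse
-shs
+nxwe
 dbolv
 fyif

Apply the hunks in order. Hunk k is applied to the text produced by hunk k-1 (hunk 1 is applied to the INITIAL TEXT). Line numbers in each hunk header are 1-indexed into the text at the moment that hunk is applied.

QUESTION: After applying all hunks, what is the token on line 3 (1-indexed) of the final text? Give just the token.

Answer: olnxn

Derivation:
Hunk 1: at line 9 remove [ktex] add [khvwb] -> 14 lines: esz nwiyt olnxn mbbcj ngwqg eyc bat pstnr xckm khvwb ubfci emn fyif xqc
Hunk 2: at line 4 remove [eyc,bat,pstnr] add [deykd,xqp] -> 13 lines: esz nwiyt olnxn mbbcj ngwqg deykd xqp xckm khvwb ubfci emn fyif xqc
Hunk 3: at line 7 remove [xckm,khvwb,ubfci] add [ial,lyf] -> 12 lines: esz nwiyt olnxn mbbcj ngwqg deykd xqp ial lyf emn fyif xqc
Hunk 4: at line 5 remove [deykd,xqp,ial] add [wyllx,bgw] -> 11 lines: esz nwiyt olnxn mbbcj ngwqg wyllx bgw lyf emn fyif xqc
Hunk 5: at line 5 remove [wyllx,bgw] add [zep,esft,rkse] -> 12 lines: esz nwiyt olnxn mbbcj ngwqg zep esft rkse lyf emn fyif xqc
Hunk 6: at line 8 remove [lyf,emn] add [shs,dbolv] -> 12 lines: esz nwiyt olnxn mbbcj ngwqg zep esft rkse shs dbolv fyif xqc
Hunk 7: at line 7 remove [shs] add [nxwe] -> 12 lines: esz nwiyt olnxn mbbcj ngwqg zep esft rkse nxwe dbolv fyif xqc
Final line 3: olnxn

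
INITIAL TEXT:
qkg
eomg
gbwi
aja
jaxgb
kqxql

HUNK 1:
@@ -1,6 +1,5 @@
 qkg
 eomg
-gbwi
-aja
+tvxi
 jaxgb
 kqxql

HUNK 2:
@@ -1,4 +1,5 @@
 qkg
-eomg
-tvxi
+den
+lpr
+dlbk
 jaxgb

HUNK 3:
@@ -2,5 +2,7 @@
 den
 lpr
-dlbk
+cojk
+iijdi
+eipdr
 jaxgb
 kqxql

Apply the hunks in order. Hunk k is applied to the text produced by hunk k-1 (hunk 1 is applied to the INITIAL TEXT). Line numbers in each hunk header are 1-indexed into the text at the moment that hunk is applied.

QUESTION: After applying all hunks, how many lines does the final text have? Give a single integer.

Hunk 1: at line 1 remove [gbwi,aja] add [tvxi] -> 5 lines: qkg eomg tvxi jaxgb kqxql
Hunk 2: at line 1 remove [eomg,tvxi] add [den,lpr,dlbk] -> 6 lines: qkg den lpr dlbk jaxgb kqxql
Hunk 3: at line 2 remove [dlbk] add [cojk,iijdi,eipdr] -> 8 lines: qkg den lpr cojk iijdi eipdr jaxgb kqxql
Final line count: 8

Answer: 8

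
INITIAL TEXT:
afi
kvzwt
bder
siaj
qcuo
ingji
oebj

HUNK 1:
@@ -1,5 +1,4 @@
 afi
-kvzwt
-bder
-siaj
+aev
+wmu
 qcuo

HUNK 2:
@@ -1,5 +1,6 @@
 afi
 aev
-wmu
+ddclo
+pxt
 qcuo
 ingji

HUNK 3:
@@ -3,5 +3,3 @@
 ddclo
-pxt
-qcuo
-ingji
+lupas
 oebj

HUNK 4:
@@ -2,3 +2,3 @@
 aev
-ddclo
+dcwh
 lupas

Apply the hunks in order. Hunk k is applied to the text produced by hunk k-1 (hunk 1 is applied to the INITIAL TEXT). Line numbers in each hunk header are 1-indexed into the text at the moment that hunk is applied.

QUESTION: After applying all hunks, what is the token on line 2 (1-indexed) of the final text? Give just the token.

Answer: aev

Derivation:
Hunk 1: at line 1 remove [kvzwt,bder,siaj] add [aev,wmu] -> 6 lines: afi aev wmu qcuo ingji oebj
Hunk 2: at line 1 remove [wmu] add [ddclo,pxt] -> 7 lines: afi aev ddclo pxt qcuo ingji oebj
Hunk 3: at line 3 remove [pxt,qcuo,ingji] add [lupas] -> 5 lines: afi aev ddclo lupas oebj
Hunk 4: at line 2 remove [ddclo] add [dcwh] -> 5 lines: afi aev dcwh lupas oebj
Final line 2: aev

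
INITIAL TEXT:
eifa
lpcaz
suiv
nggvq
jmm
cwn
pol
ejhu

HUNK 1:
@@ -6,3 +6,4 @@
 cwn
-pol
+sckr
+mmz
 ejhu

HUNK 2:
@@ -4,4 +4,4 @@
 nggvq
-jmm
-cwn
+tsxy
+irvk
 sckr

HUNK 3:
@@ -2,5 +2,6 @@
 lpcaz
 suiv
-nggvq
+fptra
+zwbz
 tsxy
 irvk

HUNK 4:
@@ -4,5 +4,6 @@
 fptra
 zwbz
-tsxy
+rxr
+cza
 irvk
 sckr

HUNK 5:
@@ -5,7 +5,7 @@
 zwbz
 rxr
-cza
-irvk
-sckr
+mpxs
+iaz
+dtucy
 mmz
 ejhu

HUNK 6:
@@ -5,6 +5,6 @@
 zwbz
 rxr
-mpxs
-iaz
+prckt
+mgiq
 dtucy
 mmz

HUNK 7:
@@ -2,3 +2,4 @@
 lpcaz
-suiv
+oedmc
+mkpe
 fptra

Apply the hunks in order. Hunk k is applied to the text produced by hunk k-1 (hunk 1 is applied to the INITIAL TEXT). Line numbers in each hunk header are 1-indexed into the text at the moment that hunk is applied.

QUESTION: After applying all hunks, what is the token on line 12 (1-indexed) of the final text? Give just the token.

Answer: ejhu

Derivation:
Hunk 1: at line 6 remove [pol] add [sckr,mmz] -> 9 lines: eifa lpcaz suiv nggvq jmm cwn sckr mmz ejhu
Hunk 2: at line 4 remove [jmm,cwn] add [tsxy,irvk] -> 9 lines: eifa lpcaz suiv nggvq tsxy irvk sckr mmz ejhu
Hunk 3: at line 2 remove [nggvq] add [fptra,zwbz] -> 10 lines: eifa lpcaz suiv fptra zwbz tsxy irvk sckr mmz ejhu
Hunk 4: at line 4 remove [tsxy] add [rxr,cza] -> 11 lines: eifa lpcaz suiv fptra zwbz rxr cza irvk sckr mmz ejhu
Hunk 5: at line 5 remove [cza,irvk,sckr] add [mpxs,iaz,dtucy] -> 11 lines: eifa lpcaz suiv fptra zwbz rxr mpxs iaz dtucy mmz ejhu
Hunk 6: at line 5 remove [mpxs,iaz] add [prckt,mgiq] -> 11 lines: eifa lpcaz suiv fptra zwbz rxr prckt mgiq dtucy mmz ejhu
Hunk 7: at line 2 remove [suiv] add [oedmc,mkpe] -> 12 lines: eifa lpcaz oedmc mkpe fptra zwbz rxr prckt mgiq dtucy mmz ejhu
Final line 12: ejhu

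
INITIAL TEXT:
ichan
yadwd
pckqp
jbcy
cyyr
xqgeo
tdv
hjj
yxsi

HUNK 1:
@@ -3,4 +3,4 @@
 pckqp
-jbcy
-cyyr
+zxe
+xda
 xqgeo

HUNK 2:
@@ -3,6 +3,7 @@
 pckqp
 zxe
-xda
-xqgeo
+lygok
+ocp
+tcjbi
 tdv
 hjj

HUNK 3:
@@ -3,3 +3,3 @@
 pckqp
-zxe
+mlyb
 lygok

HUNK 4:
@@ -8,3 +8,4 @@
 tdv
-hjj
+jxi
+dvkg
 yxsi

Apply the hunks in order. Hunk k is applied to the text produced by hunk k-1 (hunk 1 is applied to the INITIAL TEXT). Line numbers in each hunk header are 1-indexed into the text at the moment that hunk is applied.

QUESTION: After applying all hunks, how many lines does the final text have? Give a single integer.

Hunk 1: at line 3 remove [jbcy,cyyr] add [zxe,xda] -> 9 lines: ichan yadwd pckqp zxe xda xqgeo tdv hjj yxsi
Hunk 2: at line 3 remove [xda,xqgeo] add [lygok,ocp,tcjbi] -> 10 lines: ichan yadwd pckqp zxe lygok ocp tcjbi tdv hjj yxsi
Hunk 3: at line 3 remove [zxe] add [mlyb] -> 10 lines: ichan yadwd pckqp mlyb lygok ocp tcjbi tdv hjj yxsi
Hunk 4: at line 8 remove [hjj] add [jxi,dvkg] -> 11 lines: ichan yadwd pckqp mlyb lygok ocp tcjbi tdv jxi dvkg yxsi
Final line count: 11

Answer: 11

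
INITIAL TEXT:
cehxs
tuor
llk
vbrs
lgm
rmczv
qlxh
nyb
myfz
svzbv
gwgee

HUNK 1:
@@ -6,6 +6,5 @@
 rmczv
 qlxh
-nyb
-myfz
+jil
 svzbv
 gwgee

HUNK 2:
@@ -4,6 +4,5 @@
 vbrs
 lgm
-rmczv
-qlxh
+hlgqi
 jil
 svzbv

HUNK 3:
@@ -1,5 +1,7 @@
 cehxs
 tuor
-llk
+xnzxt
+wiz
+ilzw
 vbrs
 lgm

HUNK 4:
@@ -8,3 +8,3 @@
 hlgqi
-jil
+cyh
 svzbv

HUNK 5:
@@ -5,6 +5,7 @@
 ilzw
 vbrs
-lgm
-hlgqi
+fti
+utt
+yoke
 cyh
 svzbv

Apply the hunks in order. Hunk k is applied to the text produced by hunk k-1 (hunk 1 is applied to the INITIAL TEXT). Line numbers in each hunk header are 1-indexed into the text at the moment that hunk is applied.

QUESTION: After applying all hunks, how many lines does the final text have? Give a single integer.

Answer: 12

Derivation:
Hunk 1: at line 6 remove [nyb,myfz] add [jil] -> 10 lines: cehxs tuor llk vbrs lgm rmczv qlxh jil svzbv gwgee
Hunk 2: at line 4 remove [rmczv,qlxh] add [hlgqi] -> 9 lines: cehxs tuor llk vbrs lgm hlgqi jil svzbv gwgee
Hunk 3: at line 1 remove [llk] add [xnzxt,wiz,ilzw] -> 11 lines: cehxs tuor xnzxt wiz ilzw vbrs lgm hlgqi jil svzbv gwgee
Hunk 4: at line 8 remove [jil] add [cyh] -> 11 lines: cehxs tuor xnzxt wiz ilzw vbrs lgm hlgqi cyh svzbv gwgee
Hunk 5: at line 5 remove [lgm,hlgqi] add [fti,utt,yoke] -> 12 lines: cehxs tuor xnzxt wiz ilzw vbrs fti utt yoke cyh svzbv gwgee
Final line count: 12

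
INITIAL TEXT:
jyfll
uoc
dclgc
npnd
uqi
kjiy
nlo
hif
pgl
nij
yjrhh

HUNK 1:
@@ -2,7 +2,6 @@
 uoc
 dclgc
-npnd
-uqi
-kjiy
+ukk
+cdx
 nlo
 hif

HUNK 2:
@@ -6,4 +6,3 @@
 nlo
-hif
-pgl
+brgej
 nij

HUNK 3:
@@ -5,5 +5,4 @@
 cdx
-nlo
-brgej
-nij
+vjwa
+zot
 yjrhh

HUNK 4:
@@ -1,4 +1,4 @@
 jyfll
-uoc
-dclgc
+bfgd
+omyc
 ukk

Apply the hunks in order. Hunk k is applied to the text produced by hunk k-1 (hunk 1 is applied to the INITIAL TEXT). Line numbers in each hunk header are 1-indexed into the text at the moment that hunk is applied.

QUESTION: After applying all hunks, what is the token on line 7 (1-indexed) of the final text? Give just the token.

Answer: zot

Derivation:
Hunk 1: at line 2 remove [npnd,uqi,kjiy] add [ukk,cdx] -> 10 lines: jyfll uoc dclgc ukk cdx nlo hif pgl nij yjrhh
Hunk 2: at line 6 remove [hif,pgl] add [brgej] -> 9 lines: jyfll uoc dclgc ukk cdx nlo brgej nij yjrhh
Hunk 3: at line 5 remove [nlo,brgej,nij] add [vjwa,zot] -> 8 lines: jyfll uoc dclgc ukk cdx vjwa zot yjrhh
Hunk 4: at line 1 remove [uoc,dclgc] add [bfgd,omyc] -> 8 lines: jyfll bfgd omyc ukk cdx vjwa zot yjrhh
Final line 7: zot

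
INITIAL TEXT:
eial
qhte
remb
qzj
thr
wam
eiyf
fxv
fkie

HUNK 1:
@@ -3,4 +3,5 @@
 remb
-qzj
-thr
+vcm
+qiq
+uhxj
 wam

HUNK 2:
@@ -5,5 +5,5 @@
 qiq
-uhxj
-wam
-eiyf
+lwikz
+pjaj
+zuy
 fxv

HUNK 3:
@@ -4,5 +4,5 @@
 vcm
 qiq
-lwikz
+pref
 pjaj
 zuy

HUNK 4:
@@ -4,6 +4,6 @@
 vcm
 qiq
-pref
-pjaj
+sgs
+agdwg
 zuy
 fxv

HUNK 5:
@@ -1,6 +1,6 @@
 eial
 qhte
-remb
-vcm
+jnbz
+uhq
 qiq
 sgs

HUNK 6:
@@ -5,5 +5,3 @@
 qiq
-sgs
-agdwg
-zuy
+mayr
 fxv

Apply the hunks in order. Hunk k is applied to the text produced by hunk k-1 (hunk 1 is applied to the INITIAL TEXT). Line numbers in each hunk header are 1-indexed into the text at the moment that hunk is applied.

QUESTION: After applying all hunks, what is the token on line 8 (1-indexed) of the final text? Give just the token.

Answer: fkie

Derivation:
Hunk 1: at line 3 remove [qzj,thr] add [vcm,qiq,uhxj] -> 10 lines: eial qhte remb vcm qiq uhxj wam eiyf fxv fkie
Hunk 2: at line 5 remove [uhxj,wam,eiyf] add [lwikz,pjaj,zuy] -> 10 lines: eial qhte remb vcm qiq lwikz pjaj zuy fxv fkie
Hunk 3: at line 4 remove [lwikz] add [pref] -> 10 lines: eial qhte remb vcm qiq pref pjaj zuy fxv fkie
Hunk 4: at line 4 remove [pref,pjaj] add [sgs,agdwg] -> 10 lines: eial qhte remb vcm qiq sgs agdwg zuy fxv fkie
Hunk 5: at line 1 remove [remb,vcm] add [jnbz,uhq] -> 10 lines: eial qhte jnbz uhq qiq sgs agdwg zuy fxv fkie
Hunk 6: at line 5 remove [sgs,agdwg,zuy] add [mayr] -> 8 lines: eial qhte jnbz uhq qiq mayr fxv fkie
Final line 8: fkie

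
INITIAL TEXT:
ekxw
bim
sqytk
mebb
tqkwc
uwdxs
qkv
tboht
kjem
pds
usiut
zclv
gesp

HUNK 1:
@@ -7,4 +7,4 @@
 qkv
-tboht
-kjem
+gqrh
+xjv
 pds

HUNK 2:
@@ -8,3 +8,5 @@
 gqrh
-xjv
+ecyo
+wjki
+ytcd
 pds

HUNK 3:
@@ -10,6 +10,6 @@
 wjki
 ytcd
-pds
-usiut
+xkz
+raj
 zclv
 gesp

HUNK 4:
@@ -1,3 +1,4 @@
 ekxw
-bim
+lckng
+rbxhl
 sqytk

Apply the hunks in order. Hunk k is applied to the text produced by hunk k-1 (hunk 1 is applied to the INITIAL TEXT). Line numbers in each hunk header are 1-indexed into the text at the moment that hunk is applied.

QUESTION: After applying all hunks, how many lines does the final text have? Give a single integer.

Hunk 1: at line 7 remove [tboht,kjem] add [gqrh,xjv] -> 13 lines: ekxw bim sqytk mebb tqkwc uwdxs qkv gqrh xjv pds usiut zclv gesp
Hunk 2: at line 8 remove [xjv] add [ecyo,wjki,ytcd] -> 15 lines: ekxw bim sqytk mebb tqkwc uwdxs qkv gqrh ecyo wjki ytcd pds usiut zclv gesp
Hunk 3: at line 10 remove [pds,usiut] add [xkz,raj] -> 15 lines: ekxw bim sqytk mebb tqkwc uwdxs qkv gqrh ecyo wjki ytcd xkz raj zclv gesp
Hunk 4: at line 1 remove [bim] add [lckng,rbxhl] -> 16 lines: ekxw lckng rbxhl sqytk mebb tqkwc uwdxs qkv gqrh ecyo wjki ytcd xkz raj zclv gesp
Final line count: 16

Answer: 16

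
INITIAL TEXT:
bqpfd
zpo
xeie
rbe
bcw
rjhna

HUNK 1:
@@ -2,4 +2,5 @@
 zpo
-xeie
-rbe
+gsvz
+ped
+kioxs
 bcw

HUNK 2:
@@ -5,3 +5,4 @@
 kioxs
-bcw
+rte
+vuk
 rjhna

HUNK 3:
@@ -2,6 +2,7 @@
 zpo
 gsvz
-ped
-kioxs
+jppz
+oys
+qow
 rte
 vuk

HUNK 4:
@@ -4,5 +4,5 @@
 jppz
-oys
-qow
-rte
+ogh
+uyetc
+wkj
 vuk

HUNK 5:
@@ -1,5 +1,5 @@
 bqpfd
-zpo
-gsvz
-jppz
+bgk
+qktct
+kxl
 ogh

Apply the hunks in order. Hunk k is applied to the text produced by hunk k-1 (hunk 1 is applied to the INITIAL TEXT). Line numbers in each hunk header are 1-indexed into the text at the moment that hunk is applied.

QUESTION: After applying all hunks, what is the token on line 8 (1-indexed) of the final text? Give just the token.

Answer: vuk

Derivation:
Hunk 1: at line 2 remove [xeie,rbe] add [gsvz,ped,kioxs] -> 7 lines: bqpfd zpo gsvz ped kioxs bcw rjhna
Hunk 2: at line 5 remove [bcw] add [rte,vuk] -> 8 lines: bqpfd zpo gsvz ped kioxs rte vuk rjhna
Hunk 3: at line 2 remove [ped,kioxs] add [jppz,oys,qow] -> 9 lines: bqpfd zpo gsvz jppz oys qow rte vuk rjhna
Hunk 4: at line 4 remove [oys,qow,rte] add [ogh,uyetc,wkj] -> 9 lines: bqpfd zpo gsvz jppz ogh uyetc wkj vuk rjhna
Hunk 5: at line 1 remove [zpo,gsvz,jppz] add [bgk,qktct,kxl] -> 9 lines: bqpfd bgk qktct kxl ogh uyetc wkj vuk rjhna
Final line 8: vuk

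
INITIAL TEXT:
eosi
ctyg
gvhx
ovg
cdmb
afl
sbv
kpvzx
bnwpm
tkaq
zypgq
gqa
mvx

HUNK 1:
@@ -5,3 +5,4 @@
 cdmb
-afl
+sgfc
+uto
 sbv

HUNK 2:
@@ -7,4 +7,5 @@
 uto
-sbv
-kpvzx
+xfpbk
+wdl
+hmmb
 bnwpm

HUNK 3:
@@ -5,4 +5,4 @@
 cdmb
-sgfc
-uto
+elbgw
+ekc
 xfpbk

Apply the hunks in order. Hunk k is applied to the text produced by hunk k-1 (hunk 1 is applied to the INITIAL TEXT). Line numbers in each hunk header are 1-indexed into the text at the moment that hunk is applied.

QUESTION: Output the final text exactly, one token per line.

Answer: eosi
ctyg
gvhx
ovg
cdmb
elbgw
ekc
xfpbk
wdl
hmmb
bnwpm
tkaq
zypgq
gqa
mvx

Derivation:
Hunk 1: at line 5 remove [afl] add [sgfc,uto] -> 14 lines: eosi ctyg gvhx ovg cdmb sgfc uto sbv kpvzx bnwpm tkaq zypgq gqa mvx
Hunk 2: at line 7 remove [sbv,kpvzx] add [xfpbk,wdl,hmmb] -> 15 lines: eosi ctyg gvhx ovg cdmb sgfc uto xfpbk wdl hmmb bnwpm tkaq zypgq gqa mvx
Hunk 3: at line 5 remove [sgfc,uto] add [elbgw,ekc] -> 15 lines: eosi ctyg gvhx ovg cdmb elbgw ekc xfpbk wdl hmmb bnwpm tkaq zypgq gqa mvx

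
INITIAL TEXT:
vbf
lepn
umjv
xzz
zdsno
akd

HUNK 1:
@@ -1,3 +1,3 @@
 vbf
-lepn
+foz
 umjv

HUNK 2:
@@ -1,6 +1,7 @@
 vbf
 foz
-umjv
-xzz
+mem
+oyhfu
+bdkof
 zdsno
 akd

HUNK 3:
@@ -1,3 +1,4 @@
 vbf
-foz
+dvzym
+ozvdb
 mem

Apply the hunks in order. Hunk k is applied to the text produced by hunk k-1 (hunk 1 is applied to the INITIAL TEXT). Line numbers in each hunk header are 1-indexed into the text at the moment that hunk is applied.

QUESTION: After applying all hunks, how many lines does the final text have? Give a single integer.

Hunk 1: at line 1 remove [lepn] add [foz] -> 6 lines: vbf foz umjv xzz zdsno akd
Hunk 2: at line 1 remove [umjv,xzz] add [mem,oyhfu,bdkof] -> 7 lines: vbf foz mem oyhfu bdkof zdsno akd
Hunk 3: at line 1 remove [foz] add [dvzym,ozvdb] -> 8 lines: vbf dvzym ozvdb mem oyhfu bdkof zdsno akd
Final line count: 8

Answer: 8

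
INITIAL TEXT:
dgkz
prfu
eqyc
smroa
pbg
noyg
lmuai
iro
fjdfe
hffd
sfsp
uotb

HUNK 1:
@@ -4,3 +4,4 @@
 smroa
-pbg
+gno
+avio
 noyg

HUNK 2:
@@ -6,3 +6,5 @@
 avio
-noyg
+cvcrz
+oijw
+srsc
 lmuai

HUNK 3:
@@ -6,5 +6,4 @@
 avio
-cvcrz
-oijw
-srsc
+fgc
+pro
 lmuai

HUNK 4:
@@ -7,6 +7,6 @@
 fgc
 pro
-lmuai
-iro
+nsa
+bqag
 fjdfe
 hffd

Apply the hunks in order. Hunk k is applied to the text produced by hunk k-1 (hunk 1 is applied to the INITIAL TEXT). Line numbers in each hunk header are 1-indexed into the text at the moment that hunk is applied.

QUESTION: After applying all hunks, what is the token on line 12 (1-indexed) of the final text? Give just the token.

Answer: hffd

Derivation:
Hunk 1: at line 4 remove [pbg] add [gno,avio] -> 13 lines: dgkz prfu eqyc smroa gno avio noyg lmuai iro fjdfe hffd sfsp uotb
Hunk 2: at line 6 remove [noyg] add [cvcrz,oijw,srsc] -> 15 lines: dgkz prfu eqyc smroa gno avio cvcrz oijw srsc lmuai iro fjdfe hffd sfsp uotb
Hunk 3: at line 6 remove [cvcrz,oijw,srsc] add [fgc,pro] -> 14 lines: dgkz prfu eqyc smroa gno avio fgc pro lmuai iro fjdfe hffd sfsp uotb
Hunk 4: at line 7 remove [lmuai,iro] add [nsa,bqag] -> 14 lines: dgkz prfu eqyc smroa gno avio fgc pro nsa bqag fjdfe hffd sfsp uotb
Final line 12: hffd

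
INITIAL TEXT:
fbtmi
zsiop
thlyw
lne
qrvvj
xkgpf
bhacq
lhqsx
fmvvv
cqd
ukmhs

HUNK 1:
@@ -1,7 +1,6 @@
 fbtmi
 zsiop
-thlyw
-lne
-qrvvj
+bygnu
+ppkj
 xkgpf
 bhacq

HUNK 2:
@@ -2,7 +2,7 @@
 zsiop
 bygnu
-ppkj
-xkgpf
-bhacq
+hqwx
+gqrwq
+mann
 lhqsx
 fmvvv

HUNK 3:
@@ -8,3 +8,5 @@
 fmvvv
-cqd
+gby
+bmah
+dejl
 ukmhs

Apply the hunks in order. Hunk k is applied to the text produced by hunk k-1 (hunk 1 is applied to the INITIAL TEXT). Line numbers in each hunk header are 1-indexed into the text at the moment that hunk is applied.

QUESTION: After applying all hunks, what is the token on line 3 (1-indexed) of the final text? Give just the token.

Hunk 1: at line 1 remove [thlyw,lne,qrvvj] add [bygnu,ppkj] -> 10 lines: fbtmi zsiop bygnu ppkj xkgpf bhacq lhqsx fmvvv cqd ukmhs
Hunk 2: at line 2 remove [ppkj,xkgpf,bhacq] add [hqwx,gqrwq,mann] -> 10 lines: fbtmi zsiop bygnu hqwx gqrwq mann lhqsx fmvvv cqd ukmhs
Hunk 3: at line 8 remove [cqd] add [gby,bmah,dejl] -> 12 lines: fbtmi zsiop bygnu hqwx gqrwq mann lhqsx fmvvv gby bmah dejl ukmhs
Final line 3: bygnu

Answer: bygnu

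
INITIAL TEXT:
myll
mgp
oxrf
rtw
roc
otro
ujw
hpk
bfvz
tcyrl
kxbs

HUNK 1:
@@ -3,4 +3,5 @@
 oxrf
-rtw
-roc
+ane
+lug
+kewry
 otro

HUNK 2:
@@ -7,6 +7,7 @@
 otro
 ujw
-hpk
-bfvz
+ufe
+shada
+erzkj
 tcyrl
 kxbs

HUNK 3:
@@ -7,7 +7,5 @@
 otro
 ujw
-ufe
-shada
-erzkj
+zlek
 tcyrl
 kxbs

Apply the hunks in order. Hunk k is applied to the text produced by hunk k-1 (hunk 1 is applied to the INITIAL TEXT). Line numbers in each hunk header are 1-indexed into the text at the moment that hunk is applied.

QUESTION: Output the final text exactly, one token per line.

Hunk 1: at line 3 remove [rtw,roc] add [ane,lug,kewry] -> 12 lines: myll mgp oxrf ane lug kewry otro ujw hpk bfvz tcyrl kxbs
Hunk 2: at line 7 remove [hpk,bfvz] add [ufe,shada,erzkj] -> 13 lines: myll mgp oxrf ane lug kewry otro ujw ufe shada erzkj tcyrl kxbs
Hunk 3: at line 7 remove [ufe,shada,erzkj] add [zlek] -> 11 lines: myll mgp oxrf ane lug kewry otro ujw zlek tcyrl kxbs

Answer: myll
mgp
oxrf
ane
lug
kewry
otro
ujw
zlek
tcyrl
kxbs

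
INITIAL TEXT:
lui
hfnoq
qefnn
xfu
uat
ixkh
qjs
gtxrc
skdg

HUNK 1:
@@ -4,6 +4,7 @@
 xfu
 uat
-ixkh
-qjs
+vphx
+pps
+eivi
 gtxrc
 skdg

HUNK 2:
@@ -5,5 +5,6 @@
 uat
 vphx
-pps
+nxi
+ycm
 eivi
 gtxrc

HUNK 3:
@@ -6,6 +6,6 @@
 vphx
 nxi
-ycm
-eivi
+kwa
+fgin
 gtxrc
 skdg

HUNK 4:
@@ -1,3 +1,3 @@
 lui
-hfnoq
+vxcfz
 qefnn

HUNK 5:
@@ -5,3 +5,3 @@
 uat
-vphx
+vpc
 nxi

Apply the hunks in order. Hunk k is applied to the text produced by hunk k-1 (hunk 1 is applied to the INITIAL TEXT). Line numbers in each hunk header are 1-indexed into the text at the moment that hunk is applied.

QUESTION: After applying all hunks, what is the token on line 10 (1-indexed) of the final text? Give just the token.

Answer: gtxrc

Derivation:
Hunk 1: at line 4 remove [ixkh,qjs] add [vphx,pps,eivi] -> 10 lines: lui hfnoq qefnn xfu uat vphx pps eivi gtxrc skdg
Hunk 2: at line 5 remove [pps] add [nxi,ycm] -> 11 lines: lui hfnoq qefnn xfu uat vphx nxi ycm eivi gtxrc skdg
Hunk 3: at line 6 remove [ycm,eivi] add [kwa,fgin] -> 11 lines: lui hfnoq qefnn xfu uat vphx nxi kwa fgin gtxrc skdg
Hunk 4: at line 1 remove [hfnoq] add [vxcfz] -> 11 lines: lui vxcfz qefnn xfu uat vphx nxi kwa fgin gtxrc skdg
Hunk 5: at line 5 remove [vphx] add [vpc] -> 11 lines: lui vxcfz qefnn xfu uat vpc nxi kwa fgin gtxrc skdg
Final line 10: gtxrc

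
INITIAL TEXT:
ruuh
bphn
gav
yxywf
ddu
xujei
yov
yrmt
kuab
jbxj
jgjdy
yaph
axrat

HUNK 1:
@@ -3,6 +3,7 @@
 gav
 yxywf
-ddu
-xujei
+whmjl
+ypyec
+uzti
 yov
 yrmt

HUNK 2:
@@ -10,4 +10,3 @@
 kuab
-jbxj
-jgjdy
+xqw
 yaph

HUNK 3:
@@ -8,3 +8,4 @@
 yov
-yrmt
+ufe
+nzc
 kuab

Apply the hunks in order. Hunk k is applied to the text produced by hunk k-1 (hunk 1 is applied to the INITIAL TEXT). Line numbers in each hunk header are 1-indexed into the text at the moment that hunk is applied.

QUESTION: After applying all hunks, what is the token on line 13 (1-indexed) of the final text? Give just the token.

Answer: yaph

Derivation:
Hunk 1: at line 3 remove [ddu,xujei] add [whmjl,ypyec,uzti] -> 14 lines: ruuh bphn gav yxywf whmjl ypyec uzti yov yrmt kuab jbxj jgjdy yaph axrat
Hunk 2: at line 10 remove [jbxj,jgjdy] add [xqw] -> 13 lines: ruuh bphn gav yxywf whmjl ypyec uzti yov yrmt kuab xqw yaph axrat
Hunk 3: at line 8 remove [yrmt] add [ufe,nzc] -> 14 lines: ruuh bphn gav yxywf whmjl ypyec uzti yov ufe nzc kuab xqw yaph axrat
Final line 13: yaph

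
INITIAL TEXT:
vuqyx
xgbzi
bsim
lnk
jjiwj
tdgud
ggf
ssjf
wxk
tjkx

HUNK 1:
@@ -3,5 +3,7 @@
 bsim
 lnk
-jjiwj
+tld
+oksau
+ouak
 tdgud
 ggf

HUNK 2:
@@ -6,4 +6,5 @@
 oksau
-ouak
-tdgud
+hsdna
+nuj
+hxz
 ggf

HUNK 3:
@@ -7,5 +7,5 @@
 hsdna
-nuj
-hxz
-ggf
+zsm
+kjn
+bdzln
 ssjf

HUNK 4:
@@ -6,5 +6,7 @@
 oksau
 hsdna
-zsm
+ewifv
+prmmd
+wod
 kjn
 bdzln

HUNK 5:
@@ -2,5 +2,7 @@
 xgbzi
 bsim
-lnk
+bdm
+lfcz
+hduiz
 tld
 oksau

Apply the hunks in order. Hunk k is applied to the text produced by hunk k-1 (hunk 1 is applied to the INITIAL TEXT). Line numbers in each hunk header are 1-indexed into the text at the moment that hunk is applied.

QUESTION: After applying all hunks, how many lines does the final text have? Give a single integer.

Answer: 17

Derivation:
Hunk 1: at line 3 remove [jjiwj] add [tld,oksau,ouak] -> 12 lines: vuqyx xgbzi bsim lnk tld oksau ouak tdgud ggf ssjf wxk tjkx
Hunk 2: at line 6 remove [ouak,tdgud] add [hsdna,nuj,hxz] -> 13 lines: vuqyx xgbzi bsim lnk tld oksau hsdna nuj hxz ggf ssjf wxk tjkx
Hunk 3: at line 7 remove [nuj,hxz,ggf] add [zsm,kjn,bdzln] -> 13 lines: vuqyx xgbzi bsim lnk tld oksau hsdna zsm kjn bdzln ssjf wxk tjkx
Hunk 4: at line 6 remove [zsm] add [ewifv,prmmd,wod] -> 15 lines: vuqyx xgbzi bsim lnk tld oksau hsdna ewifv prmmd wod kjn bdzln ssjf wxk tjkx
Hunk 5: at line 2 remove [lnk] add [bdm,lfcz,hduiz] -> 17 lines: vuqyx xgbzi bsim bdm lfcz hduiz tld oksau hsdna ewifv prmmd wod kjn bdzln ssjf wxk tjkx
Final line count: 17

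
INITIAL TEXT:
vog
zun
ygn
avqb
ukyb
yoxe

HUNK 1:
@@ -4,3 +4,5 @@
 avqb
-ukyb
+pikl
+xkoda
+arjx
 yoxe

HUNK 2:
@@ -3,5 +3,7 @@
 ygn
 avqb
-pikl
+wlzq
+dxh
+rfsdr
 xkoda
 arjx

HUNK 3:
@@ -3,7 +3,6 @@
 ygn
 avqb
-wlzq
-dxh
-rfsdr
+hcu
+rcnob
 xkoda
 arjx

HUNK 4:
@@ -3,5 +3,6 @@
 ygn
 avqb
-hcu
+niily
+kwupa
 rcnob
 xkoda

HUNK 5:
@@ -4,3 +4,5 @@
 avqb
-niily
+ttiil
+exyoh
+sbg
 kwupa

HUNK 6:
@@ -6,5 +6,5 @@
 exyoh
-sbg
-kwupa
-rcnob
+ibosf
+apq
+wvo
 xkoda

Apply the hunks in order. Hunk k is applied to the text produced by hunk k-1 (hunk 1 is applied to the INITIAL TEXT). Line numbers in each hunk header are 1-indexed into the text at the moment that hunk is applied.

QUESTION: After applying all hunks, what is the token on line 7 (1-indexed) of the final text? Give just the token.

Hunk 1: at line 4 remove [ukyb] add [pikl,xkoda,arjx] -> 8 lines: vog zun ygn avqb pikl xkoda arjx yoxe
Hunk 2: at line 3 remove [pikl] add [wlzq,dxh,rfsdr] -> 10 lines: vog zun ygn avqb wlzq dxh rfsdr xkoda arjx yoxe
Hunk 3: at line 3 remove [wlzq,dxh,rfsdr] add [hcu,rcnob] -> 9 lines: vog zun ygn avqb hcu rcnob xkoda arjx yoxe
Hunk 4: at line 3 remove [hcu] add [niily,kwupa] -> 10 lines: vog zun ygn avqb niily kwupa rcnob xkoda arjx yoxe
Hunk 5: at line 4 remove [niily] add [ttiil,exyoh,sbg] -> 12 lines: vog zun ygn avqb ttiil exyoh sbg kwupa rcnob xkoda arjx yoxe
Hunk 6: at line 6 remove [sbg,kwupa,rcnob] add [ibosf,apq,wvo] -> 12 lines: vog zun ygn avqb ttiil exyoh ibosf apq wvo xkoda arjx yoxe
Final line 7: ibosf

Answer: ibosf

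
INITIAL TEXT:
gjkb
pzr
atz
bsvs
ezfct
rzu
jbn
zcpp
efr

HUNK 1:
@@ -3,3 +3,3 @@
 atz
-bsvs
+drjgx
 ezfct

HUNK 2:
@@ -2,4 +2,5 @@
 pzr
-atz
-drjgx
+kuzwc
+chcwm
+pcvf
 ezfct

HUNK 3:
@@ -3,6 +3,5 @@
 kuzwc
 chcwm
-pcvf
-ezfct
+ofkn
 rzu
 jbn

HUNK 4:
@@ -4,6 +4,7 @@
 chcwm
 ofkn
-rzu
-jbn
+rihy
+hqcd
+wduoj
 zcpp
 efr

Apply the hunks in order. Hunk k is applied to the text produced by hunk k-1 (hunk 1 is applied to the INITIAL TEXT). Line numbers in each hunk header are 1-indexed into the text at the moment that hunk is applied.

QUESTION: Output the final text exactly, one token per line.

Hunk 1: at line 3 remove [bsvs] add [drjgx] -> 9 lines: gjkb pzr atz drjgx ezfct rzu jbn zcpp efr
Hunk 2: at line 2 remove [atz,drjgx] add [kuzwc,chcwm,pcvf] -> 10 lines: gjkb pzr kuzwc chcwm pcvf ezfct rzu jbn zcpp efr
Hunk 3: at line 3 remove [pcvf,ezfct] add [ofkn] -> 9 lines: gjkb pzr kuzwc chcwm ofkn rzu jbn zcpp efr
Hunk 4: at line 4 remove [rzu,jbn] add [rihy,hqcd,wduoj] -> 10 lines: gjkb pzr kuzwc chcwm ofkn rihy hqcd wduoj zcpp efr

Answer: gjkb
pzr
kuzwc
chcwm
ofkn
rihy
hqcd
wduoj
zcpp
efr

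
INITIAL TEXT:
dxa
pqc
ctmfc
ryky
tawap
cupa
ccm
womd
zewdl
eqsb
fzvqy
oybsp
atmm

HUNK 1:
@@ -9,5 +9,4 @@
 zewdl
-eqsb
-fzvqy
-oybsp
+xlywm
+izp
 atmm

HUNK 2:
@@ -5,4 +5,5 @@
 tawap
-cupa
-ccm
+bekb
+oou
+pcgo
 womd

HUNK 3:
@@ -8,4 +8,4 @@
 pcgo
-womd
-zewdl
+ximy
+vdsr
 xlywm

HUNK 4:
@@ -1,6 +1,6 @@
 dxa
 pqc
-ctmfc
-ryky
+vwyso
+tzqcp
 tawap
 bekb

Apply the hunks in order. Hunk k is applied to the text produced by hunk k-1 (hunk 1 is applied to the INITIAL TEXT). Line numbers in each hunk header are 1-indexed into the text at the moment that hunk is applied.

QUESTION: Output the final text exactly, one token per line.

Hunk 1: at line 9 remove [eqsb,fzvqy,oybsp] add [xlywm,izp] -> 12 lines: dxa pqc ctmfc ryky tawap cupa ccm womd zewdl xlywm izp atmm
Hunk 2: at line 5 remove [cupa,ccm] add [bekb,oou,pcgo] -> 13 lines: dxa pqc ctmfc ryky tawap bekb oou pcgo womd zewdl xlywm izp atmm
Hunk 3: at line 8 remove [womd,zewdl] add [ximy,vdsr] -> 13 lines: dxa pqc ctmfc ryky tawap bekb oou pcgo ximy vdsr xlywm izp atmm
Hunk 4: at line 1 remove [ctmfc,ryky] add [vwyso,tzqcp] -> 13 lines: dxa pqc vwyso tzqcp tawap bekb oou pcgo ximy vdsr xlywm izp atmm

Answer: dxa
pqc
vwyso
tzqcp
tawap
bekb
oou
pcgo
ximy
vdsr
xlywm
izp
atmm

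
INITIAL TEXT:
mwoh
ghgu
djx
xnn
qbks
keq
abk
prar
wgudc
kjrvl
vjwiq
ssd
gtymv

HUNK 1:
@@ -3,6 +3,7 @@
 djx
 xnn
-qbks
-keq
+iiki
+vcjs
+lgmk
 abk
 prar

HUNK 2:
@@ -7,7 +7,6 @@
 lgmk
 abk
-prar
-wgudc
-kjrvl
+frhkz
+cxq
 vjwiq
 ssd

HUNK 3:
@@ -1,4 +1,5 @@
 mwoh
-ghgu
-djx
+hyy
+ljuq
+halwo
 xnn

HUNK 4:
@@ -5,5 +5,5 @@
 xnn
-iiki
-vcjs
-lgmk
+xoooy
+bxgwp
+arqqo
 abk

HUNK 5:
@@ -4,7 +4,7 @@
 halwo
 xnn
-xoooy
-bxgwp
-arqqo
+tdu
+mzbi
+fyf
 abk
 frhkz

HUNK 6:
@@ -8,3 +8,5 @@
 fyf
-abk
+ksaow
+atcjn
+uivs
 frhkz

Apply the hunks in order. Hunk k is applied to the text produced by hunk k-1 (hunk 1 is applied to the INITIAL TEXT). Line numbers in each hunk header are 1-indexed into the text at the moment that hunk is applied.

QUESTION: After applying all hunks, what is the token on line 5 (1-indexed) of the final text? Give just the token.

Hunk 1: at line 3 remove [qbks,keq] add [iiki,vcjs,lgmk] -> 14 lines: mwoh ghgu djx xnn iiki vcjs lgmk abk prar wgudc kjrvl vjwiq ssd gtymv
Hunk 2: at line 7 remove [prar,wgudc,kjrvl] add [frhkz,cxq] -> 13 lines: mwoh ghgu djx xnn iiki vcjs lgmk abk frhkz cxq vjwiq ssd gtymv
Hunk 3: at line 1 remove [ghgu,djx] add [hyy,ljuq,halwo] -> 14 lines: mwoh hyy ljuq halwo xnn iiki vcjs lgmk abk frhkz cxq vjwiq ssd gtymv
Hunk 4: at line 5 remove [iiki,vcjs,lgmk] add [xoooy,bxgwp,arqqo] -> 14 lines: mwoh hyy ljuq halwo xnn xoooy bxgwp arqqo abk frhkz cxq vjwiq ssd gtymv
Hunk 5: at line 4 remove [xoooy,bxgwp,arqqo] add [tdu,mzbi,fyf] -> 14 lines: mwoh hyy ljuq halwo xnn tdu mzbi fyf abk frhkz cxq vjwiq ssd gtymv
Hunk 6: at line 8 remove [abk] add [ksaow,atcjn,uivs] -> 16 lines: mwoh hyy ljuq halwo xnn tdu mzbi fyf ksaow atcjn uivs frhkz cxq vjwiq ssd gtymv
Final line 5: xnn

Answer: xnn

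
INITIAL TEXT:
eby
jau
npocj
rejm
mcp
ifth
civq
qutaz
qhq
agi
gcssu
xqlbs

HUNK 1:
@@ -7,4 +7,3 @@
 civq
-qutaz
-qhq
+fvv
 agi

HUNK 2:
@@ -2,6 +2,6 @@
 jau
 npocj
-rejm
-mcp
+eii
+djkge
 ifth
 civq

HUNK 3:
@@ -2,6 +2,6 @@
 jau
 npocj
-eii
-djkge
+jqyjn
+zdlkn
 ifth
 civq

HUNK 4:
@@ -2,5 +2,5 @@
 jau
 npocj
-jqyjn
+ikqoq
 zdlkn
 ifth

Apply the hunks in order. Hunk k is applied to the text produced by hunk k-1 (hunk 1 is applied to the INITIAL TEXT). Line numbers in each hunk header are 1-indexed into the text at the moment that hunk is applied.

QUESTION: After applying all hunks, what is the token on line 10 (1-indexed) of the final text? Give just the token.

Hunk 1: at line 7 remove [qutaz,qhq] add [fvv] -> 11 lines: eby jau npocj rejm mcp ifth civq fvv agi gcssu xqlbs
Hunk 2: at line 2 remove [rejm,mcp] add [eii,djkge] -> 11 lines: eby jau npocj eii djkge ifth civq fvv agi gcssu xqlbs
Hunk 3: at line 2 remove [eii,djkge] add [jqyjn,zdlkn] -> 11 lines: eby jau npocj jqyjn zdlkn ifth civq fvv agi gcssu xqlbs
Hunk 4: at line 2 remove [jqyjn] add [ikqoq] -> 11 lines: eby jau npocj ikqoq zdlkn ifth civq fvv agi gcssu xqlbs
Final line 10: gcssu

Answer: gcssu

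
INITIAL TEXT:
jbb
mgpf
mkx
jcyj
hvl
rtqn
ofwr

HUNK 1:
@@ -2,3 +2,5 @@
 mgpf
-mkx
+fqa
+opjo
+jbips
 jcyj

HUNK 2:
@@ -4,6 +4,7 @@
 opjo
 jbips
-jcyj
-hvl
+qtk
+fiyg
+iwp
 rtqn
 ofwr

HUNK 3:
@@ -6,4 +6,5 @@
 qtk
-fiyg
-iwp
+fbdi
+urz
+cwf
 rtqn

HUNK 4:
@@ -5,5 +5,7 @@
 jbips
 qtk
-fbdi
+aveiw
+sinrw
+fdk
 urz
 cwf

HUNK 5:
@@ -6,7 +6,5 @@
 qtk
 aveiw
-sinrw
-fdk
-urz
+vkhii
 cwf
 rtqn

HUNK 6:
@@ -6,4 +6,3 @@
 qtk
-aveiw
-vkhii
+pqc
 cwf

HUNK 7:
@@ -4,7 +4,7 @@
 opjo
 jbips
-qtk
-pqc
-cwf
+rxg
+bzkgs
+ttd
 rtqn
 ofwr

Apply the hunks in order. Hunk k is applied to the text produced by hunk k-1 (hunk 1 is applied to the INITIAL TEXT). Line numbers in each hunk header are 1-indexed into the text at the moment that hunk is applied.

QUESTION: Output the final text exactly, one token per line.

Answer: jbb
mgpf
fqa
opjo
jbips
rxg
bzkgs
ttd
rtqn
ofwr

Derivation:
Hunk 1: at line 2 remove [mkx] add [fqa,opjo,jbips] -> 9 lines: jbb mgpf fqa opjo jbips jcyj hvl rtqn ofwr
Hunk 2: at line 4 remove [jcyj,hvl] add [qtk,fiyg,iwp] -> 10 lines: jbb mgpf fqa opjo jbips qtk fiyg iwp rtqn ofwr
Hunk 3: at line 6 remove [fiyg,iwp] add [fbdi,urz,cwf] -> 11 lines: jbb mgpf fqa opjo jbips qtk fbdi urz cwf rtqn ofwr
Hunk 4: at line 5 remove [fbdi] add [aveiw,sinrw,fdk] -> 13 lines: jbb mgpf fqa opjo jbips qtk aveiw sinrw fdk urz cwf rtqn ofwr
Hunk 5: at line 6 remove [sinrw,fdk,urz] add [vkhii] -> 11 lines: jbb mgpf fqa opjo jbips qtk aveiw vkhii cwf rtqn ofwr
Hunk 6: at line 6 remove [aveiw,vkhii] add [pqc] -> 10 lines: jbb mgpf fqa opjo jbips qtk pqc cwf rtqn ofwr
Hunk 7: at line 4 remove [qtk,pqc,cwf] add [rxg,bzkgs,ttd] -> 10 lines: jbb mgpf fqa opjo jbips rxg bzkgs ttd rtqn ofwr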